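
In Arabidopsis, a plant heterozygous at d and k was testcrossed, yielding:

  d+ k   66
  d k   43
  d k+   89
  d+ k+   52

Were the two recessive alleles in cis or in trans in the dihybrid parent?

The two most frequent classes are d+ k (66) and d k+ (89); these are the parental (non-recombinant) types.
So the F1 carried d+ k on one chromosome and d k+ on the other — the recessive alleles are on opposite chromosomes (trans / repulsion).

trans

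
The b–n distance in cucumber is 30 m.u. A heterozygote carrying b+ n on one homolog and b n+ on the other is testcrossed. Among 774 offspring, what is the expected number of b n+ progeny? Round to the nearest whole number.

A map distance of 30 m.u. corresponds to a recombination frequency of 0.300.
The F1 is b+ n / b n+, so b n+ is a parental gamete class with expected frequency (1 − r)/2 = 0.700/2 = 0.3500.
Expected number = 0.3500 × 774 = 270.90 ≈ 271.

271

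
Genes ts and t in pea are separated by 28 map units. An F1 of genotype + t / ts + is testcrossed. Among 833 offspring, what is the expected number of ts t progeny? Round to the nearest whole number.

A map distance of 28 map units corresponds to a recombination frequency of 0.280.
The F1 is + t / ts +, so ts t is a recombinant gamete class with expected frequency r/2 = 0.280/2 = 0.1400.
Expected number = 0.1400 × 833 = 116.62 ≈ 117.

117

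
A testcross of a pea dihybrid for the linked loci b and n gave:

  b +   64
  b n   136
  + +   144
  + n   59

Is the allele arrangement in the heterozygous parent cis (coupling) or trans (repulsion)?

cis

The two most frequent classes are + + (144) and b n (136); these are the parental (non-recombinant) types.
So the F1 carried + + on one chromosome and b n on the other — the recessive alleles are on the same chromosome (cis / coupling).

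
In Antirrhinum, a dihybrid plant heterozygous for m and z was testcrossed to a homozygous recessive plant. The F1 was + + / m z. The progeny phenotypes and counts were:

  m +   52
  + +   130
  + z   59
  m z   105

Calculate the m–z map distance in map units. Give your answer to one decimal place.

The recombinant classes are + z and m +: 59 + 52 = 111.
Recombination frequency = 111/346 = 0.3208 ≈ 32.1%, i.e. 32.1 map units.

32.1 map units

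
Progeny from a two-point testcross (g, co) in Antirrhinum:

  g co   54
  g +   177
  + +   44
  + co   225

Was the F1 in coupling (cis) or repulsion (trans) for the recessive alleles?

The two most frequent classes are + co (225) and g + (177); these are the parental (non-recombinant) types.
So the F1 carried + co on one chromosome and g + on the other — the recessive alleles are on opposite chromosomes (trans / repulsion).

trans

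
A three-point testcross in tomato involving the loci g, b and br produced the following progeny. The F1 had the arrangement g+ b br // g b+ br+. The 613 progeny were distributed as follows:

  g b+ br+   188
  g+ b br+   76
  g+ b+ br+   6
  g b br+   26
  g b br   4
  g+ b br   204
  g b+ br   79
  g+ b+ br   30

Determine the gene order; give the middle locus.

g

The two rarest classes, g b br and g+ b+ br+, are the double crossovers. Comparing them with the parentals, only the g allele has switched, so g is the middle locus and the order is b – g – br.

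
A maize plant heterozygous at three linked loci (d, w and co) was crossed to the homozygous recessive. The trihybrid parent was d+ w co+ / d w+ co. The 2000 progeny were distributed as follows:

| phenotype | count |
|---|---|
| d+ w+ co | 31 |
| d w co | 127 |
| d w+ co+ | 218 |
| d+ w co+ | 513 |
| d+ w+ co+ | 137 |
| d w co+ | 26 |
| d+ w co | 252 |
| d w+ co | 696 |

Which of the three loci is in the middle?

The two rarest classes, d w co+ and d+ w+ co, are the double crossovers. Comparing them with the parentals, only the d allele has switched, so d is the middle locus and the order is w – d – co.

d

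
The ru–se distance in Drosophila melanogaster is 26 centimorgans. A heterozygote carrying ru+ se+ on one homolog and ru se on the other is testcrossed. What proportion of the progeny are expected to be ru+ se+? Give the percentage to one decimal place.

37.0%

A map distance of 26 centimorgans corresponds to a recombination frequency of 0.260.
The F1 is ru+ se+ / ru se, so ru+ se+ is a parental gamete class with expected frequency (1 − r)/2 = 0.740/2 = 0.3700.
That is 0.3700 = 37.0% of the progeny.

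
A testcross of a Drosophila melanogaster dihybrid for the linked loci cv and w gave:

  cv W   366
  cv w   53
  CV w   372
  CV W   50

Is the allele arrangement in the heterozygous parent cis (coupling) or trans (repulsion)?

The two most frequent classes are CV w (372) and cv W (366); these are the parental (non-recombinant) types.
So the F1 carried CV w on one chromosome and cv W on the other — the recessive alleles are on opposite chromosomes (trans / repulsion).

trans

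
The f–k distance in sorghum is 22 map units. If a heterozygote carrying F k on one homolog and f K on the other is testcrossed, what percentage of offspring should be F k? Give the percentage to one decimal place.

A map distance of 22 map units corresponds to a recombination frequency of 0.220.
The F1 is F k / f K, so F k is a parental gamete class with expected frequency (1 − r)/2 = 0.780/2 = 0.3900.
That is 0.3900 = 39.0% of the progeny.

39.0%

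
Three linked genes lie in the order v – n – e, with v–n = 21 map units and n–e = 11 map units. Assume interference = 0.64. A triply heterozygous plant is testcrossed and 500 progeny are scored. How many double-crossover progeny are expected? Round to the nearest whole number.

4

Map distances give recombination frequencies of 0.210 and 0.110 for the two intervals.
With interference 0.64 (so coincidence = 0.36), expected double-crossover frequency = 0.210 × 0.110 × 0.36 = 0.00832.
Expected number = 0.00832 × 500 = 4.16 ≈ 4.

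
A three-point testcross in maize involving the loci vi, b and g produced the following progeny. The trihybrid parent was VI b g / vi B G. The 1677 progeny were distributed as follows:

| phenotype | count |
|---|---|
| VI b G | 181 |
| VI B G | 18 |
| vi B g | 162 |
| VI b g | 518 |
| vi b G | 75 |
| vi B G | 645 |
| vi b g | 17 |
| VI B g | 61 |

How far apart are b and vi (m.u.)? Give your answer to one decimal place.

The two rarest classes, vi b g and VI B G, are the double crossovers. Comparing them with the parentals, only the vi allele has switched, so vi is the middle locus and the order is g – vi – b.
Crossovers in the vi–b interval produce the single-crossover classes VI B g and vi b G (61 + 75 = 136) plus the double crossovers (35).
RF(vi–b) = (136 + 35) / 1677 = 171/1677 = 0.1020 → 10.2 m.u.

10.2 m.u.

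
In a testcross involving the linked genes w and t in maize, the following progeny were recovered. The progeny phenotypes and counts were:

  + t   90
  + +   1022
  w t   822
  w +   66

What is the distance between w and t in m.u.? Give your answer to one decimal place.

7.8 m.u.

The two most frequent classes, + + (1022) and w t (822), are the parental types, so the F1 was + + / w t.
The recombinant classes are + t and w +: 90 + 66 = 156.
Recombination frequency = 156/2000 = 0.0780 ≈ 7.8%, i.e. 7.8 m.u.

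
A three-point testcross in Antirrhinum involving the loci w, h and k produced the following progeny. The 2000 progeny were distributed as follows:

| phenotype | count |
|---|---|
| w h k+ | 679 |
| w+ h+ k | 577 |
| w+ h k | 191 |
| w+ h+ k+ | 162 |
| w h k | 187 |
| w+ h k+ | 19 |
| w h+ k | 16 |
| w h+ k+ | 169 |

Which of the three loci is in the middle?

w

The two most frequent reciprocal classes, w h k+ and w+ h+ k, are the parental types, so the F1 was w h k+ / w+ h+ k.
The two rarest classes, w+ h k+ and w h+ k, are the double crossovers. Comparing them with the parentals, only the w allele has switched, so w is the middle locus and the order is h – w – k.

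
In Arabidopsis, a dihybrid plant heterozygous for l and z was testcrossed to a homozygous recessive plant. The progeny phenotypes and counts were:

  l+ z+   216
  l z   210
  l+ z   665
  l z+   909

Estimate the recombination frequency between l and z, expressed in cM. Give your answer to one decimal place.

The two most frequent classes, l+ z (665) and l z+ (909), are the parental types, so the F1 was l+ z / l z+.
The recombinant classes are l+ z+ and l z: 216 + 210 = 426.
Recombination frequency = 426/2000 = 0.2130 ≈ 21.3%, i.e. 21.3 cM.

21.3 cM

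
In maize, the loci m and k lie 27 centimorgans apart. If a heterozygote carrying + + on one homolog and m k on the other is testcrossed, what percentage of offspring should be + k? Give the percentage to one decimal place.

A map distance of 27 centimorgans corresponds to a recombination frequency of 0.270.
The F1 is + + / m k, so + k is a recombinant gamete class with expected frequency r/2 = 0.270/2 = 0.1350.
That is 0.1350 = 13.5% of the progeny.

13.5%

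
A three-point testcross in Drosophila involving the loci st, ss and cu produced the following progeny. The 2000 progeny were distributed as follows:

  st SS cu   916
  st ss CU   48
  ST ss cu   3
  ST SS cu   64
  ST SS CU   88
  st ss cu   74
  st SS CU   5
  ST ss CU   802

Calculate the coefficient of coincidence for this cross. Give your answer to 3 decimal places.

The two most frequent reciprocal classes, st SS cu and ST ss CU, are the parental types, so the F1 was st SS cu / ST ss CU.
The two rarest classes, st SS CU and ST ss cu, are the double crossovers. Comparing them with the parentals, only the cu allele has switched, so cu is the middle locus and the order is st – cu – ss.
st–cu: (112 + 8)/2000 = 0.0600; cu–ss: (162 + 8)/2000 = 0.0850.
Expected DCO frequency = 0.0600 × 0.0850 ≈ 0.00510; observed = 8/2000 ≈ 0.00400.
Coefficient of coincidence = 0.00400/0.00510 ≈ 0.784.

0.784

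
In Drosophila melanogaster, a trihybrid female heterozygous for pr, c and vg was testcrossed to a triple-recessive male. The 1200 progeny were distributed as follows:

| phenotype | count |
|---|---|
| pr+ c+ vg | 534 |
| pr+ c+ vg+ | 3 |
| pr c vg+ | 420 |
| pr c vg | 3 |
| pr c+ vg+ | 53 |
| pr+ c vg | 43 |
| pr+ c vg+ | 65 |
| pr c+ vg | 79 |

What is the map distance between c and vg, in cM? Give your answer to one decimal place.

8.5 cM

The two most frequent reciprocal classes, pr c vg+ and pr+ c+ vg, are the parental types, so the F1 was pr c vg+ / pr+ c+ vg.
The two rarest classes, pr c vg and pr+ c+ vg+, are the double crossovers. Comparing them with the parentals, only the vg allele has switched, so vg is the middle locus and the order is pr – vg – c.
Crossovers in the vg–c interval produce the single-crossover classes pr c+ vg+ and pr+ c vg (53 + 43 = 96) plus the double crossovers (6).
RF(vg–c) = (96 + 6) / 1200 = 102/1200 = 0.0850 → 8.5 cM.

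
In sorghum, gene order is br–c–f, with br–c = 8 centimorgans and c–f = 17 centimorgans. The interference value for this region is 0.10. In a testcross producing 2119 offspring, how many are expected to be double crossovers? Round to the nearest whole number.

Map distances give recombination frequencies of 0.080 and 0.170 for the two intervals.
With interference 0.10 (so coincidence = 0.90), expected double-crossover frequency = 0.080 × 0.170 × 0.90 = 0.01224.
Expected number = 0.01224 × 2119 = 25.94 ≈ 26.

26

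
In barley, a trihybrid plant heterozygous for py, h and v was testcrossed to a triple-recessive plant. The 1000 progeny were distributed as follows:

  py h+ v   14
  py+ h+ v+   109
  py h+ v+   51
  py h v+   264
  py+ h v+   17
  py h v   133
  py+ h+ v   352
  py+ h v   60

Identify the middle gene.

The two most frequent reciprocal classes, py h v+ and py+ h+ v, are the parental types, so the F1 was py h v+ / py+ h+ v.
The two rarest classes, py+ h v+ and py h+ v, are the double crossovers. Comparing them with the parentals, only the py allele has switched, so py is the middle locus and the order is h – py – v.

py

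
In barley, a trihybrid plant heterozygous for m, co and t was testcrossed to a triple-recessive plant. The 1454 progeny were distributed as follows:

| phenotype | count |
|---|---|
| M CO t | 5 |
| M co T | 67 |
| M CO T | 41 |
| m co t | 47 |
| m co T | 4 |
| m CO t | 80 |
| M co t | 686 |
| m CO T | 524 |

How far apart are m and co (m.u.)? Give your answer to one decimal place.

6.7 m.u.

The two most frequent reciprocal classes, m CO T and M co t, are the parental types, so the F1 was m CO T / M co t.
The two rarest classes, m co T and M CO t, are the double crossovers. Comparing them with the parentals, only the co allele has switched, so co is the middle locus and the order is t – co – m.
Crossovers in the co–m interval produce the single-crossover classes M CO T and m co t (41 + 47 = 88) plus the double crossovers (9).
RF(co–m) = (88 + 9) / 1454 = 97/1454 = 0.0667 → 6.7 m.u.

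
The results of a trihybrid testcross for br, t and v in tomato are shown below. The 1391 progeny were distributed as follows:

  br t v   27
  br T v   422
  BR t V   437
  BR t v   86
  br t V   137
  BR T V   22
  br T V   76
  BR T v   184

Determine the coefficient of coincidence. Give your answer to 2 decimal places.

0.87

The two most frequent reciprocal classes, BR t V and br T v, are the parental types, so the F1 was BR t V / br T v.
The two rarest classes, BR T V and br t v, are the double crossovers. Comparing them with the parentals, only the t allele has switched, so t is the middle locus and the order is br – t – v.
br–t: (321 + 49)/1391 = 0.2660; t–v: (162 + 49)/1391 = 0.1517.
Expected DCO frequency = 0.2660 × 0.1517 ≈ 0.04035; observed = 49/1391 ≈ 0.03523.
Coefficient of coincidence = 0.03523/0.04035 ≈ 0.87.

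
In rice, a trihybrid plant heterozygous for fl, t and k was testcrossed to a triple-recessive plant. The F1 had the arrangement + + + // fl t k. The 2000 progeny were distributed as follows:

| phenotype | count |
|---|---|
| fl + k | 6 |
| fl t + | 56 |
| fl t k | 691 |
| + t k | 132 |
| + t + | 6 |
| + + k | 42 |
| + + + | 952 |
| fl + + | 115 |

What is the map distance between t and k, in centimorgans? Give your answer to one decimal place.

The two rarest classes, + t + and fl + k, are the double crossovers. Comparing them with the parentals, only the t allele has switched, so t is the middle locus and the order is k – t – fl.
Crossovers in the k–t interval produce the single-crossover classes + + k and fl t + (42 + 56 = 98) plus the double crossovers (12).
RF(k–t) = (98 + 12) / 2000 = 110/2000 = 0.0550 → 5.5 centimorgans.

5.5 centimorgans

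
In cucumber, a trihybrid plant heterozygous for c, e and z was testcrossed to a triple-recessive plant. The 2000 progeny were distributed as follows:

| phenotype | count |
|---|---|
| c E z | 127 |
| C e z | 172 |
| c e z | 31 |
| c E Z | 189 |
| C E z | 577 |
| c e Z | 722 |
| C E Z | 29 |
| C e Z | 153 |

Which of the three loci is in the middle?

z

The two most frequent reciprocal classes, C E z and c e Z, are the parental types, so the F1 was C E z / c e Z.
The two rarest classes, C E Z and c e z, are the double crossovers. Comparing them with the parentals, only the z allele has switched, so z is the middle locus and the order is c – z – e.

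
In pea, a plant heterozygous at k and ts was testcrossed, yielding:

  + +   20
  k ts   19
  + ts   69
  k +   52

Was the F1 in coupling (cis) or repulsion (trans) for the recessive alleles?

The two most frequent classes are + ts (69) and k + (52); these are the parental (non-recombinant) types.
So the F1 carried + ts on one chromosome and k + on the other — the recessive alleles are on opposite chromosomes (trans / repulsion).

trans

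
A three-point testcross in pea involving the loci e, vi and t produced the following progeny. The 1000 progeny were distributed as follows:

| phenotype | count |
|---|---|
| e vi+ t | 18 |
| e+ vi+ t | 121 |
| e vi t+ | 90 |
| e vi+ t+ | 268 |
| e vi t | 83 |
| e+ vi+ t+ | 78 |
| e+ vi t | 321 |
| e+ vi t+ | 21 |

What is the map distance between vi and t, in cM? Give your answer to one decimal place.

The two most frequent reciprocal classes, e vi+ t+ and e+ vi t, are the parental types, so the F1 was e vi+ t+ / e+ vi t.
The two rarest classes, e vi+ t and e+ vi t+, are the double crossovers. Comparing them with the parentals, only the t allele has switched, so t is the middle locus and the order is vi – t – e.
Crossovers in the vi–t interval produce the single-crossover classes e vi t+ and e+ vi+ t (90 + 121 = 211) plus the double crossovers (39).
RF(vi–t) = (211 + 39) / 1000 = 250/1000 = 0.2500 → 25.0 cM.

25.0 cM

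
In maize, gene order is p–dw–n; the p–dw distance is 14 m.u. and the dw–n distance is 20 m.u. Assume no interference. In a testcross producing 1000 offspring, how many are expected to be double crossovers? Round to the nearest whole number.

Map distances give recombination frequencies of 0.140 and 0.200 for the two intervals.
With no interference, expected double-crossover frequency = 0.140 × 0.200 = 0.02800.
Expected number = 0.02800 × 1000 = 28.00 ≈ 28.

28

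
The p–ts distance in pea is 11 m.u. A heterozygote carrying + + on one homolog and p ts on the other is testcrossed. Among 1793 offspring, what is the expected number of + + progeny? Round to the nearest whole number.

798

A map distance of 11 m.u. corresponds to a recombination frequency of 0.110.
The F1 is + + / p ts, so + + is a parental gamete class with expected frequency (1 − r)/2 = 0.890/2 = 0.4450.
Expected number = 0.4450 × 1793 = 797.88 ≈ 798.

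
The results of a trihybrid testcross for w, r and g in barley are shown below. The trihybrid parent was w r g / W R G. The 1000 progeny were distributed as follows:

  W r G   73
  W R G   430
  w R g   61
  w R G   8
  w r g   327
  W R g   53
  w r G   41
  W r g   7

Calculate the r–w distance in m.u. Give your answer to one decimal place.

The two rarest classes, W r g and w R G, are the double crossovers. Comparing them with the parentals, only the w allele has switched, so w is the middle locus and the order is r – w – g.
Crossovers in the r–w interval produce the single-crossover classes w R g and W r G (61 + 73 = 134) plus the double crossovers (15).
RF(r–w) = (134 + 15) / 1000 = 149/1000 = 0.1490 → 14.9 m.u.

14.9 m.u.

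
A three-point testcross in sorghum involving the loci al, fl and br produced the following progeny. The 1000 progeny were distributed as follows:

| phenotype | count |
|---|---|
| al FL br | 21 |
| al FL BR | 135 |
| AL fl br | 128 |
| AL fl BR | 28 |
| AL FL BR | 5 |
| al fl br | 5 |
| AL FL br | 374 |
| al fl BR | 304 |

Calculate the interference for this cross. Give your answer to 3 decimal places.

0.379

The two most frequent reciprocal classes, al fl BR and AL FL br, are the parental types, so the F1 was al fl BR / AL FL br.
The two rarest classes, al fl br and AL FL BR, are the double crossovers. Comparing them with the parentals, only the br allele has switched, so br is the middle locus and the order is fl – br – al.
fl–br: (263 + 10)/1000 = 0.2730; br–al: (49 + 10)/1000 = 0.0590.
Expected DCO frequency = 0.2730 × 0.0590 ≈ 0.01611; observed = 10/1000 ≈ 0.01000.
Coefficient of coincidence = 0.01000/0.01611 ≈ 0.621; interference = 1 − 0.621 = 0.379.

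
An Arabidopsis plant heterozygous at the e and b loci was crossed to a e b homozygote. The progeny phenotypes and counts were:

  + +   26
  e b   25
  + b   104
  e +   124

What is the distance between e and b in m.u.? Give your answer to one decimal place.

The two most frequent classes, + b (104) and e + (124), are the parental types, so the F1 was + b / e +.
The recombinant classes are + + and e b: 26 + 25 = 51.
Recombination frequency = 51/279 = 0.1828 ≈ 18.3%, i.e. 18.3 m.u.

18.3 m.u.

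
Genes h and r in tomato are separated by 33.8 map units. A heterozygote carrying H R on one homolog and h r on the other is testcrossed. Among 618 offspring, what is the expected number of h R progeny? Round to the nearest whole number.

A map distance of 33.8 map units corresponds to a recombination frequency of 0.338.
The F1 is H R / h r, so h R is a recombinant gamete class with expected frequency r/2 = 0.338/2 = 0.1690.
Expected number = 0.1690 × 618 = 104.44 ≈ 104.

104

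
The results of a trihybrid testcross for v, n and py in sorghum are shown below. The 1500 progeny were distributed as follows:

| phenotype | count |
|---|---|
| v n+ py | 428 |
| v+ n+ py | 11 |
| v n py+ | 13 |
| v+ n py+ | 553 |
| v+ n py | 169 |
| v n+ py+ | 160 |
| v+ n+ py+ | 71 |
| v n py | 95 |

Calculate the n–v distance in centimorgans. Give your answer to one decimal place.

12.7 centimorgans

The two most frequent reciprocal classes, v+ n py+ and v n+ py, are the parental types, so the F1 was v+ n py+ / v n+ py.
The two rarest classes, v n py+ and v+ n+ py, are the double crossovers. Comparing them with the parentals, only the v allele has switched, so v is the middle locus and the order is n – v – py.
Crossovers in the n–v interval produce the single-crossover classes v+ n+ py+ and v n py (71 + 95 = 166) plus the double crossovers (24).
RF(n–v) = (166 + 24) / 1500 = 190/1500 = 0.1267 → 12.7 centimorgans.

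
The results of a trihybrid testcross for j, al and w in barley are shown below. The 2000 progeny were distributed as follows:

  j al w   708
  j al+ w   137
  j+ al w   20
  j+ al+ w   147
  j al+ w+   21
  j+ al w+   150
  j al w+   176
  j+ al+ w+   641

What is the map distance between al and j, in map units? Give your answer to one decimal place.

16.4 map units

The two most frequent reciprocal classes, j al w and j+ al+ w+, are the parental types, so the F1 was j al w / j+ al+ w+.
The two rarest classes, j+ al w and j al+ w+, are the double crossovers. Comparing them with the parentals, only the j allele has switched, so j is the middle locus and the order is w – j – al.
Crossovers in the j–al interval produce the single-crossover classes j al+ w and j+ al w+ (137 + 150 = 287) plus the double crossovers (41).
RF(j–al) = (287 + 41) / 2000 = 328/2000 = 0.1640 → 16.4 map units.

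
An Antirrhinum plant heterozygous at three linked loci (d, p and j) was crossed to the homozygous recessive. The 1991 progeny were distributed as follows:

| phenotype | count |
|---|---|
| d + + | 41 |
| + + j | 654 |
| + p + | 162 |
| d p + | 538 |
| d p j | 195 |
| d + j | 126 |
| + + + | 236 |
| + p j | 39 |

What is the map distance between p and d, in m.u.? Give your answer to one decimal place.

18.5 m.u.

The two most frequent reciprocal classes, d p + and + + j, are the parental types, so the F1 was d p + / + + j.
The two rarest classes, d + + and + p j, are the double crossovers. Comparing them with the parentals, only the p allele has switched, so p is the middle locus and the order is j – p – d.
Crossovers in the p–d interval produce the single-crossover classes + p + and d + j (162 + 126 = 288) plus the double crossovers (80).
RF(p–d) = (288 + 80) / 1991 = 368/1991 = 0.1848 → 18.5 m.u.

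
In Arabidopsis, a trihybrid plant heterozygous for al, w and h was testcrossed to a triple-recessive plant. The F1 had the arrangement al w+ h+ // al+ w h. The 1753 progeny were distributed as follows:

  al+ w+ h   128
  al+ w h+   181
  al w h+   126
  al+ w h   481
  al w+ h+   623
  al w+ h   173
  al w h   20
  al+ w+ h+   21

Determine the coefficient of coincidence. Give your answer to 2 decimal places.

The two rarest classes, al+ w+ h+ and al w h, are the double crossovers. Comparing them with the parentals, only the al allele has switched, so al is the middle locus and the order is w – al – h.
w–al: (254 + 41)/1753 = 0.1683; al–h: (354 + 41)/1753 = 0.2253.
Expected DCO frequency = 0.1683 × 0.2253 ≈ 0.03792; observed = 41/1753 ≈ 0.02339.
Coefficient of coincidence = 0.02339/0.03792 ≈ 0.62.

0.62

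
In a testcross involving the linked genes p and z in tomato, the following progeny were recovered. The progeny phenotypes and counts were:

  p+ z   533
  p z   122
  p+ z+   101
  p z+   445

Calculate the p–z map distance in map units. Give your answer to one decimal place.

18.6 map units

The two most frequent classes, p+ z (533) and p z+ (445), are the parental types, so the F1 was p+ z / p z+.
The recombinant classes are p+ z+ and p z: 101 + 122 = 223.
Recombination frequency = 223/1201 = 0.1857 ≈ 18.6%, i.e. 18.6 map units.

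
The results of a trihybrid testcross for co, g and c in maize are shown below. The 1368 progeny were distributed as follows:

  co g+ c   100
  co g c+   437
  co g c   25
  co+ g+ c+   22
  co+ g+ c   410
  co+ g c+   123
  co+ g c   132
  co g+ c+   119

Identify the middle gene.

c

The two most frequent reciprocal classes, co g c+ and co+ g+ c, are the parental types, so the F1 was co g c+ / co+ g+ c.
The two rarest classes, co g c and co+ g+ c+, are the double crossovers. Comparing them with the parentals, only the c allele has switched, so c is the middle locus and the order is g – c – co.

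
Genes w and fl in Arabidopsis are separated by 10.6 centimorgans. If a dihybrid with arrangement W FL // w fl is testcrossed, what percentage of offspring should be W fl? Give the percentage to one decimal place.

A map distance of 10.6 centimorgans corresponds to a recombination frequency of 0.106.
The F1 is W FL / w fl, so W fl is a recombinant gamete class with expected frequency r/2 = 0.106/2 = 0.0530.
That is 0.0530 = 5.3% of the progeny.

5.3%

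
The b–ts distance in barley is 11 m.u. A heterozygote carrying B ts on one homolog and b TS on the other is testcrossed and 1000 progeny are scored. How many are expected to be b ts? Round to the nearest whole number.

55

A map distance of 11 m.u. corresponds to a recombination frequency of 0.110.
The F1 is B ts / b TS, so b ts is a recombinant gamete class with expected frequency r/2 = 0.110/2 = 0.0550.
Expected number = 0.0550 × 1000 = 55.00 ≈ 55.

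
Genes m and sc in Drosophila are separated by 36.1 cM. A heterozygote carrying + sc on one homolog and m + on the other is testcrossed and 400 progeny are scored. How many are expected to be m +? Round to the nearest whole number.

A map distance of 36.1 cM corresponds to a recombination frequency of 0.361.
The F1 is + sc / m +, so m + is a parental gamete class with expected frequency (1 − r)/2 = 0.639/2 = 0.3195.
Expected number = 0.3195 × 400 = 127.80 ≈ 128.

128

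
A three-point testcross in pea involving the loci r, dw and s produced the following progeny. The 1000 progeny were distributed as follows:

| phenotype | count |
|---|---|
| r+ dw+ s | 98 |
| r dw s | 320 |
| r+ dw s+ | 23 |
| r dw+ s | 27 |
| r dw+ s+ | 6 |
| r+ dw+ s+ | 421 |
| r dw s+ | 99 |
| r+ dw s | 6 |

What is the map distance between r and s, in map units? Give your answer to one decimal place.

20.9 map units

The two most frequent reciprocal classes, r+ dw+ s+ and r dw s, are the parental types, so the F1 was r+ dw+ s+ / r dw s.
The two rarest classes, r dw+ s+ and r+ dw s, are the double crossovers. Comparing them with the parentals, only the r allele has switched, so r is the middle locus and the order is dw – r – s.
Crossovers in the r–s interval produce the single-crossover classes r+ dw+ s and r dw s+ (98 + 99 = 197) plus the double crossovers (12).
RF(r–s) = (197 + 12) / 1000 = 209/1000 = 0.2090 → 20.9 map units.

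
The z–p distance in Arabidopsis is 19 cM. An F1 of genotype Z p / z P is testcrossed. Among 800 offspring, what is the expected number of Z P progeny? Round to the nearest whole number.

76

A map distance of 19 cM corresponds to a recombination frequency of 0.190.
The F1 is Z p / z P, so Z P is a recombinant gamete class with expected frequency r/2 = 0.190/2 = 0.0950.
Expected number = 0.0950 × 800 = 76.00 ≈ 76.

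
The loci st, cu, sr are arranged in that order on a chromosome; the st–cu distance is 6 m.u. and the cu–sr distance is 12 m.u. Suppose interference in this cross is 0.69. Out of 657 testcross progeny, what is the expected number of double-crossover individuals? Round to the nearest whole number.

Map distances give recombination frequencies of 0.060 and 0.120 for the two intervals.
With interference 0.69 (so coincidence = 0.31), expected double-crossover frequency = 0.060 × 0.120 × 0.31 = 0.00223.
Expected number = 0.00223 × 657 = 1.47 ≈ 1.

1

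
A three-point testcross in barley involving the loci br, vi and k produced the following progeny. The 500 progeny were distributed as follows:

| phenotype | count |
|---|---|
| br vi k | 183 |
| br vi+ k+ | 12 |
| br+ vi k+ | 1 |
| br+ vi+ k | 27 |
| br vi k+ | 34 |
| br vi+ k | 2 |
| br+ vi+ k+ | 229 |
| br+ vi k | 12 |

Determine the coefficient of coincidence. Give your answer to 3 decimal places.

The two most frequent reciprocal classes, br vi k and br+ vi+ k+, are the parental types, so the F1 was br vi k / br+ vi+ k+.
The two rarest classes, br vi+ k and br+ vi k+, are the double crossovers. Comparing them with the parentals, only the vi allele has switched, so vi is the middle locus and the order is k – vi – br.
k–vi: (61 + 3)/500 = 0.1280; vi–br: (24 + 3)/500 = 0.0540.
Expected DCO frequency = 0.1280 × 0.0540 ≈ 0.00691; observed = 3/500 ≈ 0.00600.
Coefficient of coincidence = 0.00600/0.00691 ≈ 0.868.

0.868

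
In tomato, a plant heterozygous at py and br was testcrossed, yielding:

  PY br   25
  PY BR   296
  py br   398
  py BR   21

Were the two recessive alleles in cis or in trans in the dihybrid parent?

The two most frequent classes are PY BR (296) and py br (398); these are the parental (non-recombinant) types.
So the F1 carried PY BR on one chromosome and py br on the other — the recessive alleles are on the same chromosome (cis / coupling).

cis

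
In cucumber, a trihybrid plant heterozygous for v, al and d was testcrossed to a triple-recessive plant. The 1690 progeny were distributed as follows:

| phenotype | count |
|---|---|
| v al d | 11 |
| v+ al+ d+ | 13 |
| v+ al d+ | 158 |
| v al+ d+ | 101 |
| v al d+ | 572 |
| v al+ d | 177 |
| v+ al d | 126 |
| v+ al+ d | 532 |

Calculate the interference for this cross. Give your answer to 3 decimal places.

The two most frequent reciprocal classes, v+ al+ d and v al d+, are the parental types, so the F1 was v+ al+ d / v al d+.
The two rarest classes, v+ al+ d+ and v al d, are the double crossovers. Comparing them with the parentals, only the d allele has switched, so d is the middle locus and the order is al – d – v.
al–d: (227 + 24)/1690 = 0.1485; d–v: (335 + 24)/1690 = 0.2124.
Expected DCO frequency = 0.1485 × 0.2124 ≈ 0.03154; observed = 24/1690 ≈ 0.01420.
Coefficient of coincidence = 0.01420/0.03154 ≈ 0.450; interference = 1 − 0.450 = 0.550.

0.550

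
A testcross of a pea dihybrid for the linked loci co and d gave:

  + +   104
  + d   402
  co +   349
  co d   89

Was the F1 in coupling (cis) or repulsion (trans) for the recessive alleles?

The two most frequent classes are + d (402) and co + (349); these are the parental (non-recombinant) types.
So the F1 carried + d on one chromosome and co + on the other — the recessive alleles are on opposite chromosomes (trans / repulsion).

trans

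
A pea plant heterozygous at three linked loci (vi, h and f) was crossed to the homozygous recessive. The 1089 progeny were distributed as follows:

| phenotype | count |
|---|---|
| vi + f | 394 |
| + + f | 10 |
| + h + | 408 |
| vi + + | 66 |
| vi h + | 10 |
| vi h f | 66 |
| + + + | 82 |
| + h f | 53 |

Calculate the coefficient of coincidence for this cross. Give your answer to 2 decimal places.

0.93

The two most frequent reciprocal classes, vi + f and + h +, are the parental types, so the F1 was vi + f / + h +.
The two rarest classes, + + f and vi h +, are the double crossovers. Comparing them with the parentals, only the vi allele has switched, so vi is the middle locus and the order is h – vi – f.
h–vi: (148 + 20)/1089 = 0.1543; vi–f: (119 + 20)/1089 = 0.1276.
Expected DCO frequency = 0.1543 × 0.1276 ≈ 0.01969; observed = 20/1089 ≈ 0.01837.
Coefficient of coincidence = 0.01837/0.01969 ≈ 0.93.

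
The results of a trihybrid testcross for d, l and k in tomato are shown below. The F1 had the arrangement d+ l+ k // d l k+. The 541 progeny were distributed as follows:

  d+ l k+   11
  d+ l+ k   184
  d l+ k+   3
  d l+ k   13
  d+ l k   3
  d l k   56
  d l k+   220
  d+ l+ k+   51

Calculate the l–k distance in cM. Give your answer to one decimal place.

20.9 cM

The two rarest classes, d+ l k and d l+ k+, are the double crossovers. Comparing them with the parentals, only the l allele has switched, so l is the middle locus and the order is d – l – k.
Crossovers in the l–k interval produce the single-crossover classes d+ l+ k+ and d l k (51 + 56 = 107) plus the double crossovers (6).
RF(l–k) = (107 + 6) / 541 = 113/541 = 0.2089 → 20.9 cM.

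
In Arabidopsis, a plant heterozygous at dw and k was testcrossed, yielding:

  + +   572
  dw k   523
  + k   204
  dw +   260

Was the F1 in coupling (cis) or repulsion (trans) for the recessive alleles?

cis

The two most frequent classes are + + (572) and dw k (523); these are the parental (non-recombinant) types.
So the F1 carried + + on one chromosome and dw k on the other — the recessive alleles are on the same chromosome (cis / coupling).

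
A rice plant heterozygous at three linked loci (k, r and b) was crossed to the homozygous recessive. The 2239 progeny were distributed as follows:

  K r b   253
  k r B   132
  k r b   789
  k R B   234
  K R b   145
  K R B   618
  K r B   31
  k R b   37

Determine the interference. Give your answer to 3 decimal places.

The two most frequent reciprocal classes, k r b and K R B, are the parental types, so the F1 was k r b / K R B.
The two rarest classes, k R b and K r B, are the double crossovers. Comparing them with the parentals, only the r allele has switched, so r is the middle locus and the order is k – r – b.
k–r: (487 + 68)/2239 = 0.2479; r–b: (277 + 68)/2239 = 0.1541.
Expected DCO frequency = 0.2479 × 0.1541 ≈ 0.03820; observed = 68/2239 ≈ 0.03037.
Coefficient of coincidence = 0.03037/0.03820 ≈ 0.795; interference = 1 − 0.795 = 0.205.

0.205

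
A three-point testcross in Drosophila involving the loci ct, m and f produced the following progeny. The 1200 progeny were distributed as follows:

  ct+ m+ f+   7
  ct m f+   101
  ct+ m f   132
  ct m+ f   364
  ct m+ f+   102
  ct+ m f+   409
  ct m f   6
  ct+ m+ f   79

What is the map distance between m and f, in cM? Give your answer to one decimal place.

The two most frequent reciprocal classes, ct+ m f+ and ct m+ f, are the parental types, so the F1 was ct+ m f+ / ct m+ f.
The two rarest classes, ct+ m+ f+ and ct m f, are the double crossovers. Comparing them with the parentals, only the m allele has switched, so m is the middle locus and the order is f – m – ct.
Crossovers in the f–m interval produce the single-crossover classes ct+ m f and ct m+ f+ (132 + 102 = 234) plus the double crossovers (13).
RF(f–m) = (234 + 13) / 1200 = 247/1200 = 0.2058 → 20.6 cM.

20.6 cM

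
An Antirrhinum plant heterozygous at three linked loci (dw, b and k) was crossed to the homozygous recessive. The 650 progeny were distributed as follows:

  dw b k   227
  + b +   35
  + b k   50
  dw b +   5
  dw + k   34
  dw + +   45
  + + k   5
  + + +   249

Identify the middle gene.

The two most frequent reciprocal classes, + + + and dw b k, are the parental types, so the F1 was + + + / dw b k.
The two rarest classes, + + k and dw b +, are the double crossovers. Comparing them with the parentals, only the k allele has switched, so k is the middle locus and the order is b – k – dw.

k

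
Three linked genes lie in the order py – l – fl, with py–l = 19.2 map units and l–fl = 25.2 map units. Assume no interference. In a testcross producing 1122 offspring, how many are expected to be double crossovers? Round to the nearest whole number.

54

Map distances give recombination frequencies of 0.192 and 0.252 for the two intervals.
With no interference, expected double-crossover frequency = 0.192 × 0.252 = 0.04838.
Expected number = 0.04838 × 1122 = 54.29 ≈ 54.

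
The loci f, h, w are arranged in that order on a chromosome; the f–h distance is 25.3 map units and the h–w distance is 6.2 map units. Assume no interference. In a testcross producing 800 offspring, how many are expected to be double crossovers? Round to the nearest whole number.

Map distances give recombination frequencies of 0.253 and 0.062 for the two intervals.
With no interference, expected double-crossover frequency = 0.253 × 0.062 = 0.01569.
Expected number = 0.01569 × 800 = 12.55 ≈ 13.

13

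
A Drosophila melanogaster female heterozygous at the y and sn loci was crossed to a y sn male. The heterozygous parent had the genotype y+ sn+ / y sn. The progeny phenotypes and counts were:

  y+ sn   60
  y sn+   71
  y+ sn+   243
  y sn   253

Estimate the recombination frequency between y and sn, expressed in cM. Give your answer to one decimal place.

The recombinant classes are y+ sn and y sn+: 60 + 71 = 131.
Recombination frequency = 131/627 = 0.2089 ≈ 20.9%, i.e. 20.9 cM.

20.9 cM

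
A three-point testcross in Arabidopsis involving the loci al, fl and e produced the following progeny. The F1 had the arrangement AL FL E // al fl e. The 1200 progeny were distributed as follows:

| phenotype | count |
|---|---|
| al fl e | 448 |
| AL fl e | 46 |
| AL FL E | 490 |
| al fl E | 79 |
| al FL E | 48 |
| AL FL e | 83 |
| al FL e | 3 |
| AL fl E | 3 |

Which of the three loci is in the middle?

The two rarest classes, AL fl E and al FL e, are the double crossovers. Comparing them with the parentals, only the fl allele has switched, so fl is the middle locus and the order is al – fl – e.

fl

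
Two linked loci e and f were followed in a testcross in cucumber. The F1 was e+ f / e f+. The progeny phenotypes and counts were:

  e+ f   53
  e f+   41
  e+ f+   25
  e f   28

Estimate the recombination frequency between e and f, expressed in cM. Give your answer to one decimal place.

36.1 cM

The recombinant classes are e+ f+ and e f: 25 + 28 = 53.
Recombination frequency = 53/147 = 0.3605 ≈ 36.1%, i.e. 36.1 cM.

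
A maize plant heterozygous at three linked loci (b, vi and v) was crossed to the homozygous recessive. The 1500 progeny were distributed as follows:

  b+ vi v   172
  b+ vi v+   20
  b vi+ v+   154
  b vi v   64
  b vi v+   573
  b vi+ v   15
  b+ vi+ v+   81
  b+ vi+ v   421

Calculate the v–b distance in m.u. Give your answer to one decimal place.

The two most frequent reciprocal classes, b vi v+ and b+ vi+ v, are the parental types, so the F1 was b vi v+ / b+ vi+ v.
The two rarest classes, b+ vi v+ and b vi+ v, are the double crossovers. Comparing them with the parentals, only the b allele has switched, so b is the middle locus and the order is vi – b – v.
Crossovers in the b–v interval produce the single-crossover classes b vi v and b+ vi+ v+ (64 + 81 = 145) plus the double crossovers (35).
RF(b–v) = (145 + 35) / 1500 = 180/1500 = 0.1200 → 12.0 m.u.

12.0 m.u.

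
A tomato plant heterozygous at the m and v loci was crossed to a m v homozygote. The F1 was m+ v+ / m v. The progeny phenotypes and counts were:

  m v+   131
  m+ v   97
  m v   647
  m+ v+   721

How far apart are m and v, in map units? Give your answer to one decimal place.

14.3 map units

The recombinant classes are m+ v and m v+: 97 + 131 = 228.
Recombination frequency = 228/1596 = 0.1429 ≈ 14.3%, i.e. 14.3 map units.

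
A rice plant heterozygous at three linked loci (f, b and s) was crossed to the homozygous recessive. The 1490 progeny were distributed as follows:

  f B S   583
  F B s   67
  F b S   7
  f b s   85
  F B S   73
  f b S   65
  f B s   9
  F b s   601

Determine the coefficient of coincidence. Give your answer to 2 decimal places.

0.93

The two most frequent reciprocal classes, f B S and F b s, are the parental types, so the F1 was f B S / F b s.
The two rarest classes, f B s and F b S, are the double crossovers. Comparing them with the parentals, only the s allele has switched, so s is the middle locus and the order is f – s – b.
f–s: (158 + 16)/1490 = 0.1168; s–b: (132 + 16)/1490 = 0.0993.
Expected DCO frequency = 0.1168 × 0.0993 ≈ 0.01160; observed = 16/1490 ≈ 0.01074.
Coefficient of coincidence = 0.01074/0.01160 ≈ 0.93.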